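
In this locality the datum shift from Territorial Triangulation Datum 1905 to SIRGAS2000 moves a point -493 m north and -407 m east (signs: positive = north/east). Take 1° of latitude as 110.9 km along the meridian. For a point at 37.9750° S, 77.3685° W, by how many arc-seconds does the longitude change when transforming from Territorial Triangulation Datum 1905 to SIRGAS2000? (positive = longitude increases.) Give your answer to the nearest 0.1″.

Δλ = -16.8″

At latitude -37.9750°, cos φ = 0.788279.
1° of longitude at this latitude = 110.9 × cos φ = 87.42 km, so Δλ = -407.0 / 87420.2 = -0.0046557° = -16.760″.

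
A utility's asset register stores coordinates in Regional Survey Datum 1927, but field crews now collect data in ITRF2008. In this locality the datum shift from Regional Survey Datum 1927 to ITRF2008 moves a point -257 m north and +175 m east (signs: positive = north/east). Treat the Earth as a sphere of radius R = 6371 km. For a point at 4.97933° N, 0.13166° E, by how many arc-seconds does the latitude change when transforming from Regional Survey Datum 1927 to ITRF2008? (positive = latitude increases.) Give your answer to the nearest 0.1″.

On a sphere of radius R, 1 rad of latitude = R, so Δφ = ΔN / R = -257.0 / 6371000 = -4.0339e-05 rad = -8.321″.

Δφ = -8.3″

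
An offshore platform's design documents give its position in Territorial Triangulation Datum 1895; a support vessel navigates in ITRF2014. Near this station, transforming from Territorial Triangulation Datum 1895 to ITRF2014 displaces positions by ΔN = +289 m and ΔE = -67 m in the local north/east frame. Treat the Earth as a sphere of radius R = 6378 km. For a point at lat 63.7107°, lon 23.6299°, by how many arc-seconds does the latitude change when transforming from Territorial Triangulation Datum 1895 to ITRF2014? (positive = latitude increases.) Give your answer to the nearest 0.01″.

Δφ = 9.35″

On a sphere of radius R, 1 rad of latitude = R, so Δφ = ΔN / R = 289.0 / 6378000 = 4.5312e-05 rad = 9.346″.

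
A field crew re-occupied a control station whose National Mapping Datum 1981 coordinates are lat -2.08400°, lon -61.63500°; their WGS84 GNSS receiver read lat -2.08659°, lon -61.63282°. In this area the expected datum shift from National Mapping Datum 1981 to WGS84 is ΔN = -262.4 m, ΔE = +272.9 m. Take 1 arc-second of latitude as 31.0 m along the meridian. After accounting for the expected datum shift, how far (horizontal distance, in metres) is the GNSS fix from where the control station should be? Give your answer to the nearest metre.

Observed coordinate differences: Δφ = -0.00259°, Δλ = +0.00218°.
Converting to metres (1° lat = 111600 m, cos φ = 0.999339): observed ΔN = -289.0 m, observed ΔE = 243.1 m.
Subtracting the expected shift leaves a residual of -289.0 − (-262.4) = -26.6 m north and 243.1 − (272.9) = -29.8 m east.
Residual distance = √((-26.6)² + (-29.8)²) = 40.0 m.

40 m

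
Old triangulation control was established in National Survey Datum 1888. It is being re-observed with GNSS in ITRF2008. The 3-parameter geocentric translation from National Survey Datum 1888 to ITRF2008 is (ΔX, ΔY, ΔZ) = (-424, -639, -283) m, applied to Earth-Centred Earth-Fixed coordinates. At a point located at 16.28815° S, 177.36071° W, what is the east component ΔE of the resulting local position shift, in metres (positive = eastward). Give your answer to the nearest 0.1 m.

ΔE = 618.8 m

At φ = -16.28815°, λ = -177.36071°: sin φ = -0.280468, cos φ = 0.959863, sin λ = -0.046048, cos λ = -0.998939.
ΔE = −sin λ·ΔX + cos λ·ΔY = −(-0.046048)·(-424) + (-0.998939)·(-639) = 618.80 m.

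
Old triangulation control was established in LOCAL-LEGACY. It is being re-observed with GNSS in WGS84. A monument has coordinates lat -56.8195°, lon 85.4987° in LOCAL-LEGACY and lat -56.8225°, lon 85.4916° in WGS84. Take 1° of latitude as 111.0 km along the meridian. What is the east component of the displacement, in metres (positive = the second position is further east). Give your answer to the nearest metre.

Δφ = -56.8225° − -56.8195° = -0.0030°; Δλ = 85.4916° − 85.4987° = -0.0071°.
ΔN = Δφ × 111000 = -333.0 m; ΔE = Δλ × 111000 × cos(-56.8195°) = -0.0071 × 111000 × 0.547278 = -431.3 m.

ΔE = -431 m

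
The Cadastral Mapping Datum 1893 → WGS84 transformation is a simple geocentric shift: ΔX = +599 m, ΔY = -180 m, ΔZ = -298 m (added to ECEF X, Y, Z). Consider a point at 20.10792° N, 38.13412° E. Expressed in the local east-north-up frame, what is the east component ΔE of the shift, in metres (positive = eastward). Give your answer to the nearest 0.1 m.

The local east axis at (φ, λ) is (−sin λ, cos λ, 0), so ΔE = −sin(38.13412°)·599 + cos(38.13412°)·(-180) = -511.47 m.

ΔE = -511.5 m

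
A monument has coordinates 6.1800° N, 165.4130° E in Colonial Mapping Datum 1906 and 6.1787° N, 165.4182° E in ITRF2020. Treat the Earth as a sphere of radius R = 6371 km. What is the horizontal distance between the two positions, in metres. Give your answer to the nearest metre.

593 m

Δφ = 6.1787° − 6.1800° = -0.0013°; Δλ = 165.4182° − 165.4130° = +0.0052°.
1° along a meridian = πR/180 = 111195 m.
ΔN = Δφ × 111195 = -144.6 m; ΔE = Δλ × 111195 × cos(6.1800°) = +0.0052 × 111195 × 0.994189 = 574.9 m.
Distance = √(ΔE² + ΔN²) = √(574.9² + (-144.6)²) = 592.7 m.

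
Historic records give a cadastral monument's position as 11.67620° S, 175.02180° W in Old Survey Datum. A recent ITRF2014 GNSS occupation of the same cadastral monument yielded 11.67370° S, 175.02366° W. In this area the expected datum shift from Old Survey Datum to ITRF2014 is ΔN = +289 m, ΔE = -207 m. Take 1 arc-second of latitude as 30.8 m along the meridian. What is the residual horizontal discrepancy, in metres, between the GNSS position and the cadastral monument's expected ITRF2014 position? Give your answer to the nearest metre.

13 m

Observed coordinate differences: Δφ = +0.00250°, Δλ = -0.00186°.
Converting to metres (1° lat = 110880 m, cos φ = 0.979307): observed ΔN = 277.2 m, observed ΔE = -202.0 m.
Subtracting the expected shift leaves a residual of 277.2 − (289) = -11.8 m north and -202.0 − (-207) = 5.0 m east.
Residual distance = √((-11.8)² + 5.0²) = 12.8 m.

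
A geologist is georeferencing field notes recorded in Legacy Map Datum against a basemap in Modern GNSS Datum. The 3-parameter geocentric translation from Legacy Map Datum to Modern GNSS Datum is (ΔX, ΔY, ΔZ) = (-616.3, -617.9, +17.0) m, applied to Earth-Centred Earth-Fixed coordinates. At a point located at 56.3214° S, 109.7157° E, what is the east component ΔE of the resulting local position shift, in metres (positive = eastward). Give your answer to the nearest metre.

ΔE = 789 m

The local east axis at (φ, λ) is (−sin λ, cos λ, 0), so ΔE = −sin(109.7157°)·(-616.3) + cos(109.7157°)·(-617.9) = 788.62 m.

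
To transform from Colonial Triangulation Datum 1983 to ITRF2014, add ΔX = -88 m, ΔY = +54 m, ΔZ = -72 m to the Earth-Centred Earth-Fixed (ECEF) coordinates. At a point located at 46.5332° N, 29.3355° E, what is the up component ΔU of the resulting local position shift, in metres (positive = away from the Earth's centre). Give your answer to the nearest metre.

ΔU = -87 m

The local up (radial) axis is (cos φ cos λ, cos φ sin λ, sin φ), giving ΔU = -52.775 + 18.200 − 52.256 = -86.83 m.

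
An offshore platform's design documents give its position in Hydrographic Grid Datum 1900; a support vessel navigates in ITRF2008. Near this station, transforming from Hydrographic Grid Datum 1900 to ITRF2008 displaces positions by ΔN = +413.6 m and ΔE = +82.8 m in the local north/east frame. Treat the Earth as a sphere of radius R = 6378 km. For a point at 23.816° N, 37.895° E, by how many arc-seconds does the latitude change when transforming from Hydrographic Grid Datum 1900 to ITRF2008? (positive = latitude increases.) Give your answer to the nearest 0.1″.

Δφ = 13.4″

On a sphere of radius R, 1 rad of latitude = R, so Δφ = ΔN / R = 413.6 / 6378000 = 6.4848e-05 rad = 13.376″.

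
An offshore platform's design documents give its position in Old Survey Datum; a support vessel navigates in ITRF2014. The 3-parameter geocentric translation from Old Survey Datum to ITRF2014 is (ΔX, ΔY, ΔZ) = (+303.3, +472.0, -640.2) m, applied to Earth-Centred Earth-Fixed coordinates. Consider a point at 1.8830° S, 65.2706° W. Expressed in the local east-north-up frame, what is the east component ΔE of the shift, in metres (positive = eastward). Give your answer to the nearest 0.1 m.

At φ = -1.8830°, λ = -65.2706°: sin φ = -0.032859, cos φ = 0.999460, sin λ = -0.908294, cos λ = 0.418333.
ΔE = −sin λ·ΔX + cos λ·ΔY = −(-0.908294)·(303.3) + (0.418333)·(472.0) = 472.94 m.

ΔE = 472.9 m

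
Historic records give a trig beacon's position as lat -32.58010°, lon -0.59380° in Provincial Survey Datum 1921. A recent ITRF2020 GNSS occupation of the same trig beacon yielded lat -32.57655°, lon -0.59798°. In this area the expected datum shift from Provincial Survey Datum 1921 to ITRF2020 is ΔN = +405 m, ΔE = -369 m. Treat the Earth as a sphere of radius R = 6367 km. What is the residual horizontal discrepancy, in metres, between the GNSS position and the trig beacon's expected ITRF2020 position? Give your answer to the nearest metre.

Observed coordinate differences: Δφ = +0.00355°, Δλ = -0.00418°.
Converting to metres (1° lat = 111125 m, cos φ = 0.842639): observed ΔN = 394.5 m, observed ΔE = -391.4 m.
Subtracting the expected shift leaves a residual of 394.5 − (405) = -10.5 m north and -391.4 − (-369) = -22.4 m east.
Residual distance = √((-10.5)² + (-22.4)²) = 24.7 m.

25 m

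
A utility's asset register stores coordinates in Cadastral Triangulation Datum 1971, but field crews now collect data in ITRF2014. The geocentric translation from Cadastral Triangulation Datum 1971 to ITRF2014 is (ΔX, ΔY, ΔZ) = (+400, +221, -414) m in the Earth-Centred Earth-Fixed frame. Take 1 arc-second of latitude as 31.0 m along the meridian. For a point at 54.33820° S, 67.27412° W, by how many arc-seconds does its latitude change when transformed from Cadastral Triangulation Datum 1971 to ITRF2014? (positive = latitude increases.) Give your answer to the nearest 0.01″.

sin φ = -0.812472, cos φ = 0.583000, sin λ = -0.922364, cos λ = 0.386323.
North component: ΔN = −sin φ cos λ·ΔX − sin φ sin λ·ΔY + cos φ·ΔZ = −(-0.812472)(0.386323)(400) − (-0.812472)(-0.922364)(221) + (0.583000)(-414) = -281.43 m.
1° of latitude spans 3600 × 31.00 = 111600 m, so Δφ = -281.43 / 111600 × 3600 = -9.078″.

Δφ = -9.08″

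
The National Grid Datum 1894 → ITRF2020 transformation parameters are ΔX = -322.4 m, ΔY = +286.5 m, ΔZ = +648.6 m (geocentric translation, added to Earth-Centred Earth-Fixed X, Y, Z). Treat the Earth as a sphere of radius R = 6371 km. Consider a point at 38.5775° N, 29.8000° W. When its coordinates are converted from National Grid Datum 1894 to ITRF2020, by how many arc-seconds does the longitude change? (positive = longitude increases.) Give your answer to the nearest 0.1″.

sin φ = 0.623573, cos φ = 0.781765, sin λ = -0.496974, cos λ = 0.867765.
East component: ΔE = −sin λ·ΔX + cos λ·ΔY = −(-0.496974)(-322.4) + (0.867765)(286.5) = 88.39 m.
1° of latitude spans πR/180 = 111195 m; at latitude φ, 1° of longitude spans that × cos φ = 86928.3 m, so Δλ = 88.39 / 86928.3 × 3600 = 3.661″.

Δλ = 3.7″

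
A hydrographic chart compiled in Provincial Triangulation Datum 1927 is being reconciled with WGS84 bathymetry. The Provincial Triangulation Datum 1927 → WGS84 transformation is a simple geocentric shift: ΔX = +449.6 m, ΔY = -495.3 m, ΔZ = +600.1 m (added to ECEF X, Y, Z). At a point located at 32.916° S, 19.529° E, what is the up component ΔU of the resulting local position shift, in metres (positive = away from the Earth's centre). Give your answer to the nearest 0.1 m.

The local up (radial) axis is (cos φ cos λ, cos φ sin λ, sin φ), giving ΔU = 355.713 − 138.991 − 326.100 = -109.38 m.

ΔU = -109.4 m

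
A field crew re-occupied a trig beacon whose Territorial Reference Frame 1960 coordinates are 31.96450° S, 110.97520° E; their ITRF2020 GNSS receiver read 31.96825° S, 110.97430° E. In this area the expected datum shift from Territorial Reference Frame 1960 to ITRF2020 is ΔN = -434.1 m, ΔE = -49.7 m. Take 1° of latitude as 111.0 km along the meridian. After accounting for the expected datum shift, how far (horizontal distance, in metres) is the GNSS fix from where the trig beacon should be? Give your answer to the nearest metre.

Observed coordinate differences: Δφ = -0.00375°, Δλ = -0.00090°.
Converting to metres (1° lat = 111000 m, cos φ = 0.848376): observed ΔN = -416.3 m, observed ΔE = -84.8 m.
Subtracting the expected shift leaves a residual of -416.3 − (-434.1) = 17.8 m north and -84.8 − (-49.7) = -35.1 m east.
Residual distance = √(17.8² + (-35.1)²) = 39.3 m.

39 m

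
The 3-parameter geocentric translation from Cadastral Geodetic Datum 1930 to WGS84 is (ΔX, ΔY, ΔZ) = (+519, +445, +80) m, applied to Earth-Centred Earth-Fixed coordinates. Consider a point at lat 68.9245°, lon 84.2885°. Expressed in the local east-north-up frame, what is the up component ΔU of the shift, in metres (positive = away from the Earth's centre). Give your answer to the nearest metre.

The local up (radial) axis is (cos φ cos λ, cos φ sin λ, sin φ), giving ΔU = 18.573 + 159.227 + 74.649 = 252.45 m.

ΔU = 252 m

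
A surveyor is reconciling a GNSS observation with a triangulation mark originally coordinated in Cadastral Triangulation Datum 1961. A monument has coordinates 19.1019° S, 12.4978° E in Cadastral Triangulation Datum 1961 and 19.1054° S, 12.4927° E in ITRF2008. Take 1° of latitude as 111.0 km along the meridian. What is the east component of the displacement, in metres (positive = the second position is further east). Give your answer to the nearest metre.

Δφ = -19.1054° − -19.1019° = -0.0035°; Δλ = 12.4927° − 12.4978° = -0.0051°.
ΔN = Δφ × 111000 = -388.5 m; ΔE = Δλ × 111000 × cos(-19.1019°) = -0.0051 × 111000 × 0.944938 = -534.9 m.

ΔE = -535 m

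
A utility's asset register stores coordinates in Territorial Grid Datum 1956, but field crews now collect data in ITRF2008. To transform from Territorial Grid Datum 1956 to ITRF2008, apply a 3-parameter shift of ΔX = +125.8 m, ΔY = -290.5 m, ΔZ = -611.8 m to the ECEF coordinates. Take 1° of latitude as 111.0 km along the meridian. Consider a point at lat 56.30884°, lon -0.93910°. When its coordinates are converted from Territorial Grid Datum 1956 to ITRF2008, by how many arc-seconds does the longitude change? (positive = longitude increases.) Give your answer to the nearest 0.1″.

sin φ = 0.832040, cos φ = 0.554716, sin λ = -0.016390, cos λ = 0.999866.
East component: ΔE = −sin λ·ΔX + cos λ·ΔY = −(-0.016390)(125.8) + (0.999866)(-290.5) = -288.40 m.
1° of latitude spans 111000 m; at latitude φ, 1° of longitude spans that × cos φ = 61573.5 m, so Δλ = -288.40 / 61573.5 × 3600 = -16.862″.

Δλ = -16.9″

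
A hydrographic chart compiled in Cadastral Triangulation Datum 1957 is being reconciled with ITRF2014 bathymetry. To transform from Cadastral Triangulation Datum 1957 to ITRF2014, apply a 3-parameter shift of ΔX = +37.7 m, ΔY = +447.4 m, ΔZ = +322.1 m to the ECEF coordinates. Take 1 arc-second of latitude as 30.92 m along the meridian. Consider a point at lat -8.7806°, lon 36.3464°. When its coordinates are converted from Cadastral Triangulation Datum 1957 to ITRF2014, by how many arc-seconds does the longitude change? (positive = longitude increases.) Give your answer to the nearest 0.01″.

sin φ = -0.152651, cos φ = 0.988280, sin λ = 0.592666, cos λ = 0.805449.
East component: ΔE = −sin λ·ΔX + cos λ·ΔY = −(0.592666)(37.7) + (0.805449)(447.4) = 338.01 m.
1° of latitude spans 3600 × 30.92 = 111312 m; at latitude φ, 1° of longitude spans that × cos φ = 110007.4 m, so Δλ = 338.01 / 110007.4 × 3600 = 11.062″.

Δλ = 11.06″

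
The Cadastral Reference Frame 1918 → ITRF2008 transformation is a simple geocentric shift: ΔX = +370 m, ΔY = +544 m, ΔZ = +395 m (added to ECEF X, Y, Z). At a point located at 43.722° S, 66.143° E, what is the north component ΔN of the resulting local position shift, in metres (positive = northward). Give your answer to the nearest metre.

ΔN = 733 m

At φ = -43.722°, λ = 66.143°: sin φ = -0.691160, cos φ = 0.722702, sin λ = 0.914558, cos λ = 0.404455.
ΔN = −sin φ cos λ·ΔX − sin φ sin λ·ΔY + cos φ·ΔZ = −(-0.691160)(0.404455)(370) − (-0.691160)(0.914558)(544) + (0.722702)(395) = 732.76 m.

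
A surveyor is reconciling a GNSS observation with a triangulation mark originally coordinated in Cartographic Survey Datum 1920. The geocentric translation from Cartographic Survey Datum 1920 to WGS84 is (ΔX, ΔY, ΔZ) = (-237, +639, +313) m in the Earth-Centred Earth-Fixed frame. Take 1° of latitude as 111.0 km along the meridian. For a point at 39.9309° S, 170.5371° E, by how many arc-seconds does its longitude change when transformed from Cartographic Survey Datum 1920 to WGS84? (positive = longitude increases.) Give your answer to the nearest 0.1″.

sin φ = -0.641863, cos φ = 0.766819, sin λ = 0.164409, cos λ = -0.986392.
East component: ΔE = −sin λ·ΔX + cos λ·ΔY = −(0.164409)(-237) + (-0.986392)(639) = -591.34 m.
1° of latitude spans 111000 m; at latitude φ, 1° of longitude spans that × cos φ = 85116.9 m, so Δλ = -591.34 / 85116.9 × 3600 = -25.011″.

Δλ = -25.0″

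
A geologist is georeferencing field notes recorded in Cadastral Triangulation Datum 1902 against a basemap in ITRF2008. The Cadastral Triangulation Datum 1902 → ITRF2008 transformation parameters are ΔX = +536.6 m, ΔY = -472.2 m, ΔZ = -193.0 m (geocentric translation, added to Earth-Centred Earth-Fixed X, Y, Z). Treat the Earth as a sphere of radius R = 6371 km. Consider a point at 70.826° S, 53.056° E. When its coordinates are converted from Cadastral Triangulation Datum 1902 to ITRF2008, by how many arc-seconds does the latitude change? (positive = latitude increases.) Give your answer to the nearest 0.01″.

sin φ = -0.944526, cos φ = 0.328438, sin λ = 0.799223, cos λ = 0.601034.
North component: ΔN = −sin φ cos λ·ΔX − sin φ sin λ·ΔY + cos φ·ΔZ = −(-0.944526)(0.601034)(536.6) − (-0.944526)(0.799223)(-472.2) + (0.328438)(-193.0) = -115.22 m.
1° of latitude spans πR/180 = 111195 m, so Δφ = -115.22 / 111195 × 3600 = -3.730″.

Δφ = -3.73″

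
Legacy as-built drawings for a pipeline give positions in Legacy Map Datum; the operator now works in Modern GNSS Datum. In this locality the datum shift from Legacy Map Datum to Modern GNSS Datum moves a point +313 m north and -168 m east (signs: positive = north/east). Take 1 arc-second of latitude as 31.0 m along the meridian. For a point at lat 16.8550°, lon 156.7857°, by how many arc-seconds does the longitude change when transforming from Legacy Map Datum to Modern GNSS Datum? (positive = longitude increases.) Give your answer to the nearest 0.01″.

At latitude 16.8550°, cos φ = 0.957042.
1″ of longitude at this latitude = 31.00 × cos φ = 29.6683 m, so Δλ = -168.0 / 29.6683 = -5.663″.

Δλ = -5.66″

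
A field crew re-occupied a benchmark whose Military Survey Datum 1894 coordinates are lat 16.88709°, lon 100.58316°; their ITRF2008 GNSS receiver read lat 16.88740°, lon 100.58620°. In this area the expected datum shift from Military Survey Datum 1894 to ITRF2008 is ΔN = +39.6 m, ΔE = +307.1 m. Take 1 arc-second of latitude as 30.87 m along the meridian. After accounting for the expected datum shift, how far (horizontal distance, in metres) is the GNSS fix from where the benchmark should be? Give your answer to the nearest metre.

Observed coordinate differences: Δφ = +0.00031°, Δλ = +0.00304°.
Converting to metres (1° lat = 111132 m, cos φ = 0.956879): observed ΔN = 34.5 m, observed ΔE = 323.3 m.
Subtracting the expected shift leaves a residual of 34.5 − (39.6) = -5.1 m north and 323.3 − (307.1) = 16.2 m east.
Residual distance = √((-5.1)² + 16.2²) = 17.0 m.

17 m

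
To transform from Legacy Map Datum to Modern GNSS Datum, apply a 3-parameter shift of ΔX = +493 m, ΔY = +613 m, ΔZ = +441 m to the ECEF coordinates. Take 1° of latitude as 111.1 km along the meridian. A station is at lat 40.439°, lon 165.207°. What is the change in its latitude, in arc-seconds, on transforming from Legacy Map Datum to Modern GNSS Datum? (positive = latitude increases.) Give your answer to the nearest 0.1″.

Δφ = 17.6″

sin φ = 0.648638, cos φ = 0.761097, sin λ = 0.255328, cos λ = -0.966855.
North component: ΔN = −sin φ cos λ·ΔX − sin φ sin λ·ΔY + cos φ·ΔZ = −(0.648638)(-0.966855)(493) − (0.648638)(0.255328)(613) + (0.761097)(441) = 543.30 m.
1° of latitude spans 111100 m, so Δφ = 543.30 / 111100 × 3600 = 17.605″.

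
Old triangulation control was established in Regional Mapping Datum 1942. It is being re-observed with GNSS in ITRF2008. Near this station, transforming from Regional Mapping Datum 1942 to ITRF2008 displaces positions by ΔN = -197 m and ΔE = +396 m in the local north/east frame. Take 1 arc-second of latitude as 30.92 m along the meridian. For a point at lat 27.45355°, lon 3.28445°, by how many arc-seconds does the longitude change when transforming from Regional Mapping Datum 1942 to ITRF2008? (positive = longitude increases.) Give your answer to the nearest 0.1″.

At latitude 27.45355°, cos φ = 0.887385.
1″ of longitude at this latitude = 30.92 × cos φ = 27.4379 m, so Δλ = 396.0 / 27.4379 = 14.433″.

Δλ = 14.4″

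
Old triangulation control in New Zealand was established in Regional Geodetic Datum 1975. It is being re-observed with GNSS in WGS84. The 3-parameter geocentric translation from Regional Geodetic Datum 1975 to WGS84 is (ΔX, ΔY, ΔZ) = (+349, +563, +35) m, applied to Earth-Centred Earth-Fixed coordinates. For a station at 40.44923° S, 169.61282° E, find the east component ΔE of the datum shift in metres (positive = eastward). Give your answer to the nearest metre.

At φ = -40.44923°, λ = 169.61282°: sin φ = -0.648774, cos φ = 0.760981, sin λ = 0.180299, cos λ = -0.983612.
ΔE = −sin λ·ΔX + cos λ·ΔY = −(0.180299)·(349) + (-0.983612)·(563) = -616.70 m.

ΔE = -617 m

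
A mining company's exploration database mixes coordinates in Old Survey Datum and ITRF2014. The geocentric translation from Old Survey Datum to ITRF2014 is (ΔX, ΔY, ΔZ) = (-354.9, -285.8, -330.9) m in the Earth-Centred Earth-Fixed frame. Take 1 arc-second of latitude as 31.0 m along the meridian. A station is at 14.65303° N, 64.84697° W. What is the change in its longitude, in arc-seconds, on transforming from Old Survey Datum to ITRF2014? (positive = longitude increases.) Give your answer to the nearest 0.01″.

Δλ = -14.76″

sin φ = 0.252965, cos φ = 0.967475, sin λ = -0.905176, cos λ = 0.425037.
East component: ΔE = −sin λ·ΔX + cos λ·ΔY = −(-0.905176)(-354.9) + (0.425037)(-285.8) = -442.72 m.
1° of latitude spans 3600 × 31.00 = 111600 m; at latitude φ, 1° of longitude spans that × cos φ = 107970.3 m, so Δλ = -442.72 / 107970.3 × 3600 = -14.761″.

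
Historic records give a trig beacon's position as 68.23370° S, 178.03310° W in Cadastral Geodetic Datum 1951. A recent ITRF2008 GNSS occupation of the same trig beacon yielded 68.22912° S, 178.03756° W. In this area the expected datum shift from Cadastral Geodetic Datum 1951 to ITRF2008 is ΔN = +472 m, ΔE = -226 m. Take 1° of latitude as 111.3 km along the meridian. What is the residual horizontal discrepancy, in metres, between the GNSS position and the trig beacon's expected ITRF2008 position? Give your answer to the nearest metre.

Observed coordinate differences: Δφ = +0.00458°, Δλ = -0.00446°.
Converting to metres (1° lat = 111300 m, cos φ = 0.370822): observed ΔN = 509.8 m, observed ΔE = -184.1 m.
Subtracting the expected shift leaves a residual of 509.8 − (472) = 37.8 m north and -184.1 − (-226) = 41.9 m east.
Residual distance = √(37.8² + 41.9²) = 56.4 m.

56 m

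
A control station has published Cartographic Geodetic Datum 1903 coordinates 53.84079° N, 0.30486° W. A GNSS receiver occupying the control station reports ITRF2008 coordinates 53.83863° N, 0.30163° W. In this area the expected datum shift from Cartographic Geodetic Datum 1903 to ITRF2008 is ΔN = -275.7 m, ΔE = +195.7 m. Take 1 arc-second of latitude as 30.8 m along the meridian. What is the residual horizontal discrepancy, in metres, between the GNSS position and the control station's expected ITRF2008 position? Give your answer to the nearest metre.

39 m

Observed coordinate differences: Δφ = -0.00216°, Δλ = +0.00323°.
Converting to metres (1° lat = 110880 m, cos φ = 0.590031): observed ΔN = -239.5 m, observed ΔE = 211.3 m.
Subtracting the expected shift leaves a residual of -239.5 − (-275.7) = 36.2 m north and 211.3 − (195.7) = 15.6 m east.
Residual distance = √(36.2² + 15.6²) = 39.4 m.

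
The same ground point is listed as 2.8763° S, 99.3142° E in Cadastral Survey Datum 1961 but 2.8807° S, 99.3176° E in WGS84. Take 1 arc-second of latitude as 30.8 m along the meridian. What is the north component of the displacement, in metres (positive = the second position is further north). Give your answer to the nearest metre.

Δφ = -2.8807° − -2.8763° = -0.0044°; Δλ = 99.3176° − 99.3142° = +0.0034°.
1° of latitude = 3600 × 30.80 = 110880 m.
ΔN = Δφ × 110880 = -487.9 m; ΔE = Δλ × 110880 × cos(-2.8763°) = +0.0034 × 110880 × 0.998740 = 376.5 m.

ΔN = -488 m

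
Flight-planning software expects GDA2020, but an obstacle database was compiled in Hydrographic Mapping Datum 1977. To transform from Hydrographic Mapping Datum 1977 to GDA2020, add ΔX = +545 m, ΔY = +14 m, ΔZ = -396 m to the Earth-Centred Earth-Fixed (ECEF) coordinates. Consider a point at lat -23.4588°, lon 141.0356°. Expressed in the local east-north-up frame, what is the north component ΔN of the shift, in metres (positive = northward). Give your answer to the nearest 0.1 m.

ΔN = -528.5 m

The local north axis is (−sin φ cos λ, −sin φ sin λ, cos φ), giving ΔN = -168.693 + 3.505 − 363.269 = -528.46 m.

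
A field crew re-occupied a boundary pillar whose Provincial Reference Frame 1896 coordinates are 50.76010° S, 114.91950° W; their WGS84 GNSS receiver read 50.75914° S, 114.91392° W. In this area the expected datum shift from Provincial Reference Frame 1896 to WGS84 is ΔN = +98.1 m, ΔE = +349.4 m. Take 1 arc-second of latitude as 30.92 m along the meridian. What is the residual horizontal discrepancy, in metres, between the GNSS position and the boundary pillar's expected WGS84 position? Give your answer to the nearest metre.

44 m

Observed coordinate differences: Δφ = +0.00096°, Δλ = +0.00558°.
Converting to metres (1° lat = 111312 m, cos φ = 0.632569): observed ΔN = 106.9 m, observed ΔE = 392.9 m.
Subtracting the expected shift leaves a residual of 106.9 − (98.1) = 8.8 m north and 392.9 − (349.4) = 43.5 m east.
Residual distance = √(8.8² + 43.5²) = 44.4 m.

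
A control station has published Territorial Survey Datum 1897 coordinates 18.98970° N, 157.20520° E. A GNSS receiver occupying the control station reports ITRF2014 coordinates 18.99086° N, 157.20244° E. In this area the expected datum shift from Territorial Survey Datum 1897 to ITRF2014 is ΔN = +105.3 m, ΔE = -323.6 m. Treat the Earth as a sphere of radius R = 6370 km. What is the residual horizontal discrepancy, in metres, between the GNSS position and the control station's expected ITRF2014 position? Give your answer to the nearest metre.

41 m

Observed coordinate differences: Δφ = +0.00116°, Δλ = -0.00276°.
Converting to metres (1° lat = 111177 m, cos φ = 0.945577): observed ΔN = 129.0 m, observed ΔE = -290.2 m.
Subtracting the expected shift leaves a residual of 129.0 − (105.3) = 23.7 m north and -290.2 − (-323.6) = 33.4 m east.
Residual distance = √(23.7² + 33.4²) = 41.0 m.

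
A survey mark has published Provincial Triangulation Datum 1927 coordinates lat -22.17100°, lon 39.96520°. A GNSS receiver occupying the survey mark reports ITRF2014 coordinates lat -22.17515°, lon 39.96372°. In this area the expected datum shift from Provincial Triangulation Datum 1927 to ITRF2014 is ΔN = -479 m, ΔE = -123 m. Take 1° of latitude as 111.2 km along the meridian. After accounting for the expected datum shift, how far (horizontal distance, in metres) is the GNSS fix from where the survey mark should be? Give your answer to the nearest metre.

Observed coordinate differences: Δφ = -0.00415°, Δλ = -0.00148°.
Converting to metres (1° lat = 111200 m, cos φ = 0.926062): observed ΔN = -461.5 m, observed ΔE = -152.4 m.
Subtracting the expected shift leaves a residual of -461.5 − (-479) = 17.5 m north and -152.4 − (-123) = -29.4 m east.
Residual distance = √(17.5² + (-29.4)²) = 34.2 m.

34 m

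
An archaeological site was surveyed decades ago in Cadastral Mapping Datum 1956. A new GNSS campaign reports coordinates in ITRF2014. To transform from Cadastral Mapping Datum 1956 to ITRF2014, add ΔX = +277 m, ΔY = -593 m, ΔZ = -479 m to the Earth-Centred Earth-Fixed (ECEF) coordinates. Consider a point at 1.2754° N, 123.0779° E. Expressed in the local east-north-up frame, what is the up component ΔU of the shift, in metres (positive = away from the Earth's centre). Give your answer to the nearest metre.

ΔU = -659 m

The local up (radial) axis is (cos φ cos λ, cos φ sin λ, sin φ), giving ΔU = -151.143 − 496.769 − 10.662 = -658.57 m.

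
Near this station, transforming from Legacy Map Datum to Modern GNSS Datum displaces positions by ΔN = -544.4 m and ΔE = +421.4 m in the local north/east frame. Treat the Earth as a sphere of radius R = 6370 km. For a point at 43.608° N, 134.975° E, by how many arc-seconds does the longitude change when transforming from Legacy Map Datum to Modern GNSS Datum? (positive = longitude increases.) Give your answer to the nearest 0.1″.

Δλ = 18.8″

At latitude 43.608°, cos φ = 0.724076.
One radian of longitude at latitude φ spans R cos φ, so Δλ = ΔE / (R cos φ) = 421.4 / (6370000 × 0.724076) = 9.1363e-05 rad = 18.845″.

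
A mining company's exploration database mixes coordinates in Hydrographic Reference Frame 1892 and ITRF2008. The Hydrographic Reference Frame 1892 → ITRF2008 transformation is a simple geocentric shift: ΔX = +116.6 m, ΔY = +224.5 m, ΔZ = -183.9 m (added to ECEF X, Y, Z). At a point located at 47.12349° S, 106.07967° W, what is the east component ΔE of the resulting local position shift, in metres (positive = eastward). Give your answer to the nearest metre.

ΔE = 50 m

The local east axis at (φ, λ) is (−sin λ, cos λ, 0), so ΔE = −sin(-106.07967°)·116.6 + cos(-106.07967°)·224.5 = 49.86 m.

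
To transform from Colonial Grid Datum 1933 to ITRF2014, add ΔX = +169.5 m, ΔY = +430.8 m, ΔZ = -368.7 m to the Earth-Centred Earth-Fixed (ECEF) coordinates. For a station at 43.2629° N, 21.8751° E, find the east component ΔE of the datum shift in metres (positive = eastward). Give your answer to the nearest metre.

At φ = 43.2629°, λ = 21.8751°: sin φ = 0.685347, cos φ = 0.728217, sin λ = 0.372585, cos λ = 0.927998.
ΔE = −sin λ·ΔX + cos λ·ΔY = −(0.372585)·(169.5) + (0.927998)·(430.8) = 336.63 m.

ΔE = 337 m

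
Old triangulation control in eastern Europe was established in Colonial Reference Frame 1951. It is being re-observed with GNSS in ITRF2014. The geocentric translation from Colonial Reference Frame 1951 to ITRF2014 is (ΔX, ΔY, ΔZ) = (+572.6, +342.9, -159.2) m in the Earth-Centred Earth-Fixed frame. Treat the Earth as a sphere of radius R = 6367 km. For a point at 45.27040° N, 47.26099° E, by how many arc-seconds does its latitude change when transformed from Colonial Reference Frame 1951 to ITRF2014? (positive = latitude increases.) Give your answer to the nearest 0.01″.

sin φ = 0.710436, cos φ = 0.703762, sin λ = 0.734453, cos λ = 0.678660.
North component: ΔN = −sin φ cos λ·ΔX − sin φ sin λ·ΔY + cos φ·ΔZ = −(0.710436)(0.678660)(572.6) − (0.710436)(0.734453)(342.9) + (0.703762)(-159.2) = -567.03 m.
1° of latitude spans πR/180 = 111125 m, so Δφ = -567.03 / 111125 × 3600 = -18.370″.

Δφ = -18.37″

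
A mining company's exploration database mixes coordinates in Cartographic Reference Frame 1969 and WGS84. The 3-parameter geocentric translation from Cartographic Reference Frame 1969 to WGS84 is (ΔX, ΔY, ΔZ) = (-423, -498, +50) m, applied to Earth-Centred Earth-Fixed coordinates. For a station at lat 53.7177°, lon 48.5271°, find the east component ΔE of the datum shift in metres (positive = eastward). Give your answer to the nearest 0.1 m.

At φ = 53.7177°, λ = 48.5271°: sin φ = 0.806111, cos φ = 0.591764, sin λ = 0.749269, cos λ = 0.662266.
ΔE = −sin λ·ΔX + cos λ·ΔY = −(0.749269)·(-423) + (0.662266)·(-498) = -12.87 m.

ΔE = -12.9 m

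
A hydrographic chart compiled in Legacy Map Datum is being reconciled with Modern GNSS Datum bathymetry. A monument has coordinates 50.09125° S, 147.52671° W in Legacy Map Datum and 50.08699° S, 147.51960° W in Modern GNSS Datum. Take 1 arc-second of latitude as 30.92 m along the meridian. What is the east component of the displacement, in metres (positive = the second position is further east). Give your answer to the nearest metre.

ΔE = 508 m

Δφ = -50.08699° − -50.09125° = +0.00426°; Δλ = -147.51960° − -147.52671° = +0.00711°.
1° of latitude = 3600 × 30.92 = 111312 m.
ΔN = Δφ × 111312 = 474.2 m; ΔE = Δλ × 111312 × cos(-50.09125°) = +0.00711 × 111312 × 0.641567 = 507.8 m.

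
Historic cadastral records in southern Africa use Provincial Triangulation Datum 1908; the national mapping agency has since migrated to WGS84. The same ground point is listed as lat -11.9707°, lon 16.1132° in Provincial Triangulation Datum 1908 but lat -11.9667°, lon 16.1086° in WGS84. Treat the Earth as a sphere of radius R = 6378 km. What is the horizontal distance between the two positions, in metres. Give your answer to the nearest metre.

670 m

Δφ = -11.9667° − -11.9707° = +0.0040°; Δλ = 16.1086° − 16.1132° = -0.0046°.
1° along a meridian = πR/180 = 111317 m.
ΔN = Δφ × 111317 = 445.3 m; ΔE = Δλ × 111317 × cos(-11.9707°) = -0.0046 × 111317 × 0.978254 = -500.9 m.
Distance = √(ΔE² + ΔN²) = √((-500.9)² + 445.3²) = 670.2 m.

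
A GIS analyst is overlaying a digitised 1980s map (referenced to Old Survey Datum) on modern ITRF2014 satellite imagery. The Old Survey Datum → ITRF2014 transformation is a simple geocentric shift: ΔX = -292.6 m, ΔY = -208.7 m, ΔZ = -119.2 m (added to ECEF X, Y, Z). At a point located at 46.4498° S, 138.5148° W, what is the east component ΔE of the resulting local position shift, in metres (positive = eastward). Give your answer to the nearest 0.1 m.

The local east axis at (φ, λ) is (−sin λ, cos λ, 0), so ΔE = −sin(-138.5148°)·(-292.6) + cos(-138.5148°)·(-208.7) = -37.48 m.

ΔE = -37.5 m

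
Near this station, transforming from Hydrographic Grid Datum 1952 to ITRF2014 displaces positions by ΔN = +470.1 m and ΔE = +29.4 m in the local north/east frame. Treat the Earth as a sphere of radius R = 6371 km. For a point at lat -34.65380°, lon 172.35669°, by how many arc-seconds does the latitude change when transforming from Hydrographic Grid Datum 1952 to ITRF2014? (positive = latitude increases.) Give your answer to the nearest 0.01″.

On a sphere of radius R, 1 rad of latitude = R, so Δφ = ΔN / R = 470.1 / 6371000 = 7.3787e-05 rad = 15.220″.

Δφ = 15.22″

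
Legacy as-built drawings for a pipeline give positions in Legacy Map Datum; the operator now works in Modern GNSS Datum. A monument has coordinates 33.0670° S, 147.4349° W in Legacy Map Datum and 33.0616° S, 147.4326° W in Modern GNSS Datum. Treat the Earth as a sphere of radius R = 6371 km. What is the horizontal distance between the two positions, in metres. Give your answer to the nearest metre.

638 m

Δφ = -33.0616° − -33.0670° = +0.0054°; Δλ = -147.4326° − -147.4349° = +0.0023°.
1° along a meridian = πR/180 = 111195 m.
ΔN = Δφ × 111195 = 600.5 m; ΔE = Δλ × 111195 × cos(-33.0670°) = +0.0023 × 111195 × 0.838033 = 214.3 m.
Distance = √(ΔE² + ΔN²) = √(214.3² + 600.5²) = 637.6 m.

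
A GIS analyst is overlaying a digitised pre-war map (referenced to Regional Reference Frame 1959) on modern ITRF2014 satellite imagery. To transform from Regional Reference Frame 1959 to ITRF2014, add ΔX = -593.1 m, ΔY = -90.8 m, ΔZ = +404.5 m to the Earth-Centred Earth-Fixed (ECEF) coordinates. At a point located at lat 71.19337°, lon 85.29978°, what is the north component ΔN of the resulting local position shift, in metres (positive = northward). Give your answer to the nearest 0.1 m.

ΔN = 262.1 m

The local north axis is (−sin φ cos λ, −sin φ sin λ, cos φ), giving ΔN = 46.005 + 85.663 + 130.401 = 262.07 m.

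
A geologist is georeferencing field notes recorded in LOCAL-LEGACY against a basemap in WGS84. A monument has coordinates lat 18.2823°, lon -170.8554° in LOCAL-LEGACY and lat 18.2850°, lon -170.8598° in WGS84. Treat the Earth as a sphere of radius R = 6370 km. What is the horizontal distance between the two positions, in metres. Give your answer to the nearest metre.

Δφ = 18.2850° − 18.2823° = +0.0027°; Δλ = -170.8598° − -170.8554° = -0.0044°.
1° along a meridian = πR/180 = 111177 m.
ΔN = Δφ × 111177 = 300.2 m; ΔE = Δλ × 111177 × cos(18.2823°) = -0.0044 × 111177 × 0.949522 = -464.5 m.
Distance = √(ΔE² + ΔN²) = √((-464.5)² + 300.2²) = 553.0 m.

553 m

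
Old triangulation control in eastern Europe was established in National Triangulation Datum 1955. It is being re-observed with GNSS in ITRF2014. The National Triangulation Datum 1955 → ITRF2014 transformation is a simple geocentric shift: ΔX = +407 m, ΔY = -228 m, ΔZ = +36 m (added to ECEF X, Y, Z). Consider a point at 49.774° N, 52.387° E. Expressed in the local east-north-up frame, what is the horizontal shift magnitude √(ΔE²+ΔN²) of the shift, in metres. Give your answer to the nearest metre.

462 m

The local east axis at (φ, λ) is (−sin λ, cos λ, 0), so ΔE = −sin(52.387°)·407 + cos(52.387°)·(-228) = -461.56 m.
The local north axis is (−sin φ cos λ, −sin φ sin λ, cos φ), giving ΔN = -189.656 + 137.897 + 23.249 = -28.51 m.
Horizontal magnitude = √(ΔE² + ΔN²) = √((-461.56)² + (-28.51)²) = 462.44 m.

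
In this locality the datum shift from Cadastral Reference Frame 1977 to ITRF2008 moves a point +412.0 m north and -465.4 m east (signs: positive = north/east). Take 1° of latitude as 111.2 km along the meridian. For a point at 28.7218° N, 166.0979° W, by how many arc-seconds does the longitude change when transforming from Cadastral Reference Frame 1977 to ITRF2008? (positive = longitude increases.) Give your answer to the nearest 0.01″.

Δλ = -17.18″

At latitude 28.7218°, cos φ = 0.876963.
1° of longitude at this latitude = 111.2 × cos φ = 97.52 km, so Δλ = -465.4 / 97518.3 = -0.0047724° = -17.181″.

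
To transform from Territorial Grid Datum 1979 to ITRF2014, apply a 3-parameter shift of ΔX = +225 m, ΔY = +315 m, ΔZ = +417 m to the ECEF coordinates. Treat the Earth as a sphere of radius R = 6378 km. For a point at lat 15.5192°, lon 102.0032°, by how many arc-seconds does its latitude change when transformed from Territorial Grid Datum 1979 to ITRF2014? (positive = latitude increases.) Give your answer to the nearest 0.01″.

Δφ = 10.73″

sin φ = 0.267561, cos φ = 0.963541, sin λ = 0.978136, cos λ = -0.207966.
North component: ΔN = −sin φ cos λ·ΔX − sin φ sin λ·ΔY + cos φ·ΔZ = −(0.267561)(-0.207966)(225) − (0.267561)(0.978136)(315) + (0.963541)(417) = 331.88 m.
1° of latitude spans πR/180 = 111317 m, so Δφ = 331.88 / 111317 × 3600 = 10.733″.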